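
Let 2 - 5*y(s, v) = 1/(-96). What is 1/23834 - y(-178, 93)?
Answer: -2299741/5720160 ≈ -0.40204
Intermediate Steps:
y(s, v) = 193/480 (y(s, v) = ⅖ - ⅕/(-96) = ⅖ - ⅕*(-1/96) = ⅖ + 1/480 = 193/480)
1/23834 - y(-178, 93) = 1/23834 - 1*193/480 = 1/23834 - 193/480 = -2299741/5720160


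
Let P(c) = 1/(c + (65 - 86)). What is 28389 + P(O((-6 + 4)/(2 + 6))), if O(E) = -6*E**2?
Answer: 4854511/171 ≈ 28389.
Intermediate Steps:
P(c) = 1/(-21 + c) (P(c) = 1/(c - 21) = 1/(-21 + c))
28389 + P(O((-6 + 4)/(2 + 6))) = 28389 + 1/(-21 - 6*(-6 + 4)**2/(2 + 6)**2) = 28389 + 1/(-21 - 6*(-2/8)**2) = 28389 + 1/(-21 - 6*(-2*1/8)**2) = 28389 + 1/(-21 - 6*(-1/4)**2) = 28389 + 1/(-21 - 6*1/16) = 28389 + 1/(-21 - 3/8) = 28389 + 1/(-171/8) = 28389 - 8/171 = 4854511/171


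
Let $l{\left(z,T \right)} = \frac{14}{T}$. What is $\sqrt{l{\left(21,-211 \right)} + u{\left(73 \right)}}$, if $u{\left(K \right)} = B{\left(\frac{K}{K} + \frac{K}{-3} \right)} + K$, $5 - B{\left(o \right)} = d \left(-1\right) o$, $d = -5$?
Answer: $\frac{\sqrt{77974206}}{633} \approx 13.95$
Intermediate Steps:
$B{\left(o \right)} = 5 - 5 o$ ($B{\left(o \right)} = 5 - \left(-5\right) \left(-1\right) o = 5 - 5 o$)
$u{\left(K \right)} = \frac{8 K}{3}$ ($u{\left(K \right)} = \left(5 - 5 \left(\frac{K}{K} + \frac{K}{-3}\right)\right) + K = \left(5 - 5 \left(1 + K \left(- \frac{1}{3}\right)\right)\right) + K = \left(5 - 5 \left(1 - \frac{K}{3}\right)\right) + K = \left(5 + \left(-5 + \frac{5 K}{3}\right)\right) + K = \frac{5 K}{3} + K = \frac{8 K}{3}$)
$\sqrt{l{\left(21,-211 \right)} + u{\left(73 \right)}} = \sqrt{\frac{14}{-211} + \frac{8}{3} \cdot 73} = \sqrt{14 \left(- \frac{1}{211}\right) + \frac{584}{3}} = \sqrt{- \frac{14}{211} + \frac{584}{3}} = \sqrt{\frac{123182}{633}} = \frac{\sqrt{77974206}}{633}$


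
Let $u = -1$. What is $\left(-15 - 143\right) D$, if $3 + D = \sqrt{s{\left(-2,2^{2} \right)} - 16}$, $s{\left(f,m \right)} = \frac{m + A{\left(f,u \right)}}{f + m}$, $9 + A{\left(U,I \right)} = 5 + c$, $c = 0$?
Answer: $474 - 632 i \approx 474.0 - 632.0 i$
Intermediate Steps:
$A{\left(U,I \right)} = -4$ ($A{\left(U,I \right)} = -9 + \left(5 + 0\right) = -9 + 5 = -4$)
$s{\left(f,m \right)} = \frac{-4 + m}{f + m}$ ($s{\left(f,m \right)} = \frac{m - 4}{f + m} = \frac{-4 + m}{f + m}$)
$D = -3 + 4 i$ ($D = -3 + \sqrt{\frac{-4 + 2^{2}}{-2 + 2^{2}} - 16} = -3 + \sqrt{\frac{-4 + 4}{-2 + 4} - 16} = -3 + \sqrt{\frac{1}{2} \cdot 0 - 16} = -3 + \sqrt{0 - 16} = -3 + \sqrt{-16} = -3 + 4 i \approx -3.0 + 4.0 i$)
$\left(-15 - 143\right) D = \left(-15 - 143\right) \left(-3 + 4 i\right) = - 158 \left(-3 + 4 i\right) = 474 - 632 i$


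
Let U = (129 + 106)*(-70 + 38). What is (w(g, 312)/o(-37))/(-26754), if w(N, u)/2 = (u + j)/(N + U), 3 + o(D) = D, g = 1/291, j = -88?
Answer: -388/6969796015 ≈ -5.5669e-8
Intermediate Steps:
g = 1/291 ≈ 0.0034364
o(D) = -3 + D
U = -7520 (U = 235*(-32) = -7520)
w(N, u) = 2*(-88 + u)/(-7520 + N) (w(N, u) = 2*((u - 88)/(N - 7520)) = 2*((-88 + u)/(-7520 + N)) = 2*(-88 + u)/(-7520 + N))
(w(g, 312)/o(-37))/(-26754) = ((2*(-88 + 312)/(-7520 + 1/291))/(-3 - 37))/(-26754) = ((2*224/(-2188319/291))/(-40))*(-1/26754) = ((2*(-291/2188319)*224)*(-1/40))*(-1/26754) = -18624/312617*(-1/40)*(-1/26754) = (2328/1563085)*(-1/26754) = -388/6969796015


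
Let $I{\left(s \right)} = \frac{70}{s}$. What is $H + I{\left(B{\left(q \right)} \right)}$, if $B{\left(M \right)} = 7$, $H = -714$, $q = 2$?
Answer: $-704$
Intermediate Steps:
$H + I{\left(B{\left(q \right)} \right)} = -714 + \frac{70}{7} = -714 + 70 \cdot \frac{1}{7} = -714 + 10 = -704$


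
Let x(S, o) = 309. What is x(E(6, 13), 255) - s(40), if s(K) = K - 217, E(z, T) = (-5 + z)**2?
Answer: 486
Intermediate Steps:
s(K) = -217 + K
x(E(6, 13), 255) - s(40) = 309 - (-217 + 40) = 309 - 1*(-177) = 309 + 177 = 486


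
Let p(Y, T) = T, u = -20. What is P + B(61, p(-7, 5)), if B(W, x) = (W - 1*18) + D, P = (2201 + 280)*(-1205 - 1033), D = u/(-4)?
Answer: -5552430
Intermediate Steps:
D = 5 (D = -20/(-4) = -20*(-¼) = 5)
P = -5552478 (P = 2481*(-2238) = -5552478)
B(W, x) = -13 + W (B(W, x) = (W - 1*18) + 5 = (W - 18) + 5 = (-18 + W) + 5 = -13 + W)
P + B(61, p(-7, 5)) = -5552478 + (-13 + 61) = -5552478 + 48 = -5552430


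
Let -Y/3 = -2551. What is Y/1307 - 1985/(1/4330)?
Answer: -11233722697/1307 ≈ -8.5950e+6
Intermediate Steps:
Y = 7653 (Y = -3*(-2551) = 7653)
Y/1307 - 1985/(1/4330) = 7653/1307 - 1985/(1/4330) = 7653*(1/1307) - 1985/1/4330 = 7653/1307 - 1985*4330 = 7653/1307 - 8595050 = -11233722697/1307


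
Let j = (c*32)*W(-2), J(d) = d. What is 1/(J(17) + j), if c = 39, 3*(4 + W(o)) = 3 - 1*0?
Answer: -1/3727 ≈ -0.00026831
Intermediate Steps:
W(o) = -3 (W(o) = -4 + (3 - 1*0)/3 = -4 + (3 + 0)/3 = -4 + (⅓)*3 = -4 + 1 = -3)
j = -3744 (j = (39*32)*(-3) = 1248*(-3) = -3744)
1/(J(17) + j) = 1/(17 - 3744) = 1/(-3727) = -1/3727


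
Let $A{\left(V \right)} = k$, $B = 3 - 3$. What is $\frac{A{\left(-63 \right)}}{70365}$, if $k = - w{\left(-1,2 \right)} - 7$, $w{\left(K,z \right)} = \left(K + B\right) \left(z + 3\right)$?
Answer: $- \frac{2}{70365} \approx -2.8423 \cdot 10^{-5}$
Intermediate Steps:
$B = 0$
$w{\left(K,z \right)} = K \left(3 + z\right)$ ($w{\left(K,z \right)} = \left(K + 0\right) \left(z + 3\right) = K \left(3 + z\right)$)
$k = -2$ ($k = - \left(-1\right) \left(3 + 2\right) - 7 = - \left(-1\right) 5 - 7 = \left(-1\right) \left(-5\right) - 7 = 5 - 7 = -2$)
$A{\left(V \right)} = -2$
$\frac{A{\left(-63 \right)}}{70365} = - \frac{2}{70365}$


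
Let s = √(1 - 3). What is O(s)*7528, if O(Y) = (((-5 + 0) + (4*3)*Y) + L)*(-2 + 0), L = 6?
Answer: -15056 - 180672*I*√2 ≈ -15056.0 - 2.5551e+5*I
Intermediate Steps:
s = I*√2 (s = √(-2) = I*√2 ≈ 1.4142*I)
O(Y) = -2 - 24*Y (O(Y) = (((-5 + 0) + (4*3)*Y) + 6)*(-2 + 0) = ((-5 + 12*Y) + 6)*(-2) = (1 + 12*Y)*(-2) = -2 - 24*Y)
O(s)*7528 = (-2 - 24*I*√2)*7528 = -15056 - 180672*I*√2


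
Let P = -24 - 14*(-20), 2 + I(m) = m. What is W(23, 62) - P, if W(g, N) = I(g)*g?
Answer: 227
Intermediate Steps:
I(m) = -2 + m
W(g, N) = g*(-2 + g) (W(g, N) = (-2 + g)*g = g*(-2 + g))
P = 256 (P = -24 + 280 = 256)
W(23, 62) - P = 23*(-2 + 23) - 1*256 = 23*21 - 256 = 483 - 256 = 227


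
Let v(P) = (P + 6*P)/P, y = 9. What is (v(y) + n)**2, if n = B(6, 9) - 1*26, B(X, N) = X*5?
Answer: 121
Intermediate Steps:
B(X, N) = 5*X
n = 4 (n = 5*6 - 1*26 = 30 - 26 = 4)
v(P) = 7 (v(P) = (7*P)/P = 7)
(v(y) + n)**2 = (7 + 4)**2 = 11**2 = 121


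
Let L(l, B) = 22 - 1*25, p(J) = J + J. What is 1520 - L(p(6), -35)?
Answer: 1523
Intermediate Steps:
p(J) = 2*J
L(l, B) = -3 (L(l, B) = 22 - 25 = -3)
1520 - L(p(6), -35) = 1520 - 1*(-3) = 1520 + 3 = 1523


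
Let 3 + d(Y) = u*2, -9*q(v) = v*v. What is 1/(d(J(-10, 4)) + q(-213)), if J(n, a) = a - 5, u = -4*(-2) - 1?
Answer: -1/5030 ≈ -0.00019881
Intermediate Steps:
q(v) = -v**2/9 (q(v) = -v*v/9 = -v**2/9)
u = 7 (u = 8 - 1 = 7)
J(n, a) = -5 + a
d(Y) = 11 (d(Y) = -3 + 7*2 = -3 + 14 = 11)
1/(d(J(-10, 4)) + q(-213)) = 1/(11 - 1/9*(-213)**2) = 1/(11 - 1/9*45369) = 1/(11 - 5041) = 1/(-5030) = -1/5030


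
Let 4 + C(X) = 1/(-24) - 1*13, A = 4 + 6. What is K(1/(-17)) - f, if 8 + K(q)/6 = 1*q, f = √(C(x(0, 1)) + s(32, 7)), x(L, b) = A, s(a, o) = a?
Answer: -822/17 - √2154/12 ≈ -52.221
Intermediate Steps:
A = 10
x(L, b) = 10
C(X) = -409/24 (C(X) = -4 + (1/(-24) - 1*13) = -4 + (-1/24 - 13) = -4 - 313/24 = -409/24)
f = √2154/12 (f = √(-409/24 + 32) = √(359/24) = √2154/12 ≈ 3.8676)
K(q) = -48 + 6*q (K(q) = -48 + 6*(1*q) = -48 + 6*q)
K(1/(-17)) - f = (-48 + 6/(-17)) - √2154/12 = (-48 + 6*(-1/17)) - √2154/12 = (-48 - 6/17) - √2154/12 = -822/17 - √2154/12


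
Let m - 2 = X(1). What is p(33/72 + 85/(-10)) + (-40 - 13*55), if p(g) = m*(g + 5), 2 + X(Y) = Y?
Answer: -18193/24 ≈ -758.04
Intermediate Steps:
X(Y) = -2 + Y
m = 1 (m = 2 + (-2 + 1) = 2 - 1 = 1)
p(g) = 5 + g (p(g) = 1*(g + 5) = 1*(5 + g) = 5 + g)
p(33/72 + 85/(-10)) + (-40 - 13*55) = (5 + (33/72 + 85/(-10))) + (-40 - 13*55) = (5 + (33*(1/72) + 85*(-⅒))) + (-40 - 715) = (5 + (11/24 - 17/2)) - 755 = (5 - 193/24) - 755 = -73/24 - 755 = -18193/24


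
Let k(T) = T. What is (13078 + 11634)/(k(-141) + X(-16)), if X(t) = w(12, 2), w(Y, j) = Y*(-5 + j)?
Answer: -24712/177 ≈ -139.62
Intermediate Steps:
X(t) = -36 (X(t) = 12*(-5 + 2) = 12*(-3) = -36)
(13078 + 11634)/(k(-141) + X(-16)) = (13078 + 11634)/(-141 - 36) = 24712/(-177) = 24712*(-1/177) = -24712/177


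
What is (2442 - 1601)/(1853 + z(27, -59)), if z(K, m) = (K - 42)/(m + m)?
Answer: 99238/218669 ≈ 0.45383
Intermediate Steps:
z(K, m) = (-42 + K)/(2*m) (z(K, m) = (-42 + K)/((2*m)) = (-42 + K)*(1/(2*m)) = (-42 + K)/(2*m))
(2442 - 1601)/(1853 + z(27, -59)) = (2442 - 1601)/(1853 + (1/2)*(-42 + 27)/(-59)) = 841/(1853 + (1/2)*(-1/59)*(-15)) = 841/(1853 + 15/118) = 841/(218669/118) = 841*(118/218669) = 99238/218669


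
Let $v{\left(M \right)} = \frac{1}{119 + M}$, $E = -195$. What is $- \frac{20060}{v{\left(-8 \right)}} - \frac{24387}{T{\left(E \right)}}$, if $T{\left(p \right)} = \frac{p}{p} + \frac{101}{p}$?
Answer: $- \frac{214061505}{94} \approx -2.2772 \cdot 10^{6}$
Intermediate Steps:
$T{\left(p \right)} = 1 + \frac{101}{p}$
$- \frac{20060}{v{\left(-8 \right)}} - \frac{24387}{T{\left(E \right)}} = - \frac{20060}{\frac{1}{119 - 8}} - \frac{24387}{\frac{1}{-195} \left(101 - 195\right)} = - \frac{20060}{\frac{1}{111}} - \frac{24387}{\left(- \frac{1}{195}\right) \left(-94\right)} = - 20060 \frac{1}{\frac{1}{111}} - \frac{24387}{\frac{94}{195}} = \left(-20060\right) 111 - \frac{4755465}{94} = -2226660 - \frac{4755465}{94} = - \frac{214061505}{94}$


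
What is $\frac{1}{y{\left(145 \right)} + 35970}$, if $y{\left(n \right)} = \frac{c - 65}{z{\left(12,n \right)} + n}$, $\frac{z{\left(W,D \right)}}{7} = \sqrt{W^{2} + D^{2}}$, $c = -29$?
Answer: $\frac{18277370975}{657437279101882} + \frac{329 \sqrt{21169}}{657437279101882} \approx 2.7801 \cdot 10^{-5}$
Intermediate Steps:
$z{\left(W,D \right)} = 7 \sqrt{D^{2} + W^{2}}$ ($z{\left(W,D \right)} = 7 \sqrt{W^{2} + D^{2}} = 7 \sqrt{D^{2} + W^{2}}$)
$y{\left(n \right)} = - \frac{94}{n + 7 \sqrt{144 + n^{2}}}$ ($y{\left(n \right)} = \frac{-29 - 65}{7 \sqrt{n^{2} + 12^{2}} + n} = - \frac{94}{7 \sqrt{n^{2} + 144} + n} = - \frac{94}{7 \sqrt{144 + n^{2}} + n} = - \frac{94}{n + 7 \sqrt{144 + n^{2}}}$)
$\frac{1}{y{\left(145 \right)} + 35970} = \frac{1}{- \frac{94}{145 + 7 \sqrt{144 + 145^{2}}} + 35970} = \frac{1}{- \frac{94}{145 + 7 \sqrt{144 + 21025}} + 35970} = \frac{1}{- \frac{94}{145 + 7 \sqrt{21169}} + 35970} = \frac{1}{35970 - \frac{94}{145 + 7 \sqrt{21169}}}$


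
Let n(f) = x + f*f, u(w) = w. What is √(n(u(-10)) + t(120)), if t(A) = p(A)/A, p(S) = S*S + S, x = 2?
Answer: √223 ≈ 14.933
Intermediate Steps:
p(S) = S + S² (p(S) = S² + S = S + S²)
n(f) = 2 + f² (n(f) = 2 + f*f = 2 + f²)
t(A) = 1 + A (t(A) = (A*(1 + A))/A = 1 + A)
√(n(u(-10)) + t(120)) = √((2 + (-10)²) + (1 + 120)) = √((2 + 100) + 121) = √(102 + 121) = √223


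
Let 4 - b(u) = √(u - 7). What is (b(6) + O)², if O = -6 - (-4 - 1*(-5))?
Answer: (3 + I)² ≈ 8.0 + 6.0*I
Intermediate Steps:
b(u) = 4 - √(-7 + u) (b(u) = 4 - √(u - 7) = 4 - √(-7 + u))
O = -7 (O = -6 - (-4 + 5) = -6 - 1*1 = -6 - 1 = -7)
(b(6) + O)² = ((4 - √(-7 + 6)) - 7)² = ((4 - √(-1)) - 7)² = ((4 - I) - 7)² = (-3 - I)²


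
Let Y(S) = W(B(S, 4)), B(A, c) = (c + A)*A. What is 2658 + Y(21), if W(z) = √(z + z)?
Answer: 2658 + 5*√42 ≈ 2690.4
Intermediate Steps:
B(A, c) = A*(A + c) (B(A, c) = (A + c)*A = A*(A + c))
W(z) = √2*√z (W(z) = √(2*z) = √2*√z)
Y(S) = √2*√(S*(4 + S)) (Y(S) = √2*√(S*(S + 4)) = √2*√(S*(4 + S)))
2658 + Y(21) = 2658 + √2*√(21*(4 + 21)) = 2658 + √2*√(21*25) = 2658 + √2*√525 = 2658 + √2*(5*√21) = 2658 + 5*√42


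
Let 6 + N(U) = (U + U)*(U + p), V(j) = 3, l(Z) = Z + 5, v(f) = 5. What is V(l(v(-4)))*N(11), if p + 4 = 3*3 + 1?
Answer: 1104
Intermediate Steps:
l(Z) = 5 + Z
p = 6 (p = -4 + (3*3 + 1) = -4 + (9 + 1) = -4 + 10 = 6)
N(U) = -6 + 2*U*(6 + U) (N(U) = -6 + (U + U)*(U + 6) = -6 + (2*U)*(6 + U) = -6 + 2*U*(6 + U))
V(l(v(-4)))*N(11) = 3*(-6 + 2*11² + 12*11) = 3*(-6 + 2*121 + 132) = 3*(-6 + 242 + 132) = 3*368 = 1104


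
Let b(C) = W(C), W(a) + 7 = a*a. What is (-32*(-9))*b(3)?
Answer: 576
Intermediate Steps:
W(a) = -7 + a**2 (W(a) = -7 + a*a = -7 + a**2)
b(C) = -7 + C**2
(-32*(-9))*b(3) = (-32*(-9))*(-7 + 3**2) = 288*(-7 + 9) = 288*2 = 576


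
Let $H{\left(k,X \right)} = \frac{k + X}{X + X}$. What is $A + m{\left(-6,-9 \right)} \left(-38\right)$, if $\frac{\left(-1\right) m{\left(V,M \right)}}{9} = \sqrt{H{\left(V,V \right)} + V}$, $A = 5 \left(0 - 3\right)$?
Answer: $-15 + 342 i \sqrt{5} \approx -15.0 + 764.74 i$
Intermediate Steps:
$A = -15$ ($A = 5 \left(-3\right) = -15$)
$H{\left(k,X \right)} = \frac{X + k}{2 X}$
$m{\left(V,M \right)} = - 9 \sqrt{1 + V}$ ($m{\left(V,M \right)} = - 9 \sqrt{\frac{V + V}{2 V} + V} = - 9 \sqrt{\frac{2 V}{2 V} + V} = - 9 \sqrt{1 + V}$)
$A + m{\left(-6,-9 \right)} \left(-38\right) = -15 + - 9 \sqrt{1 - 6} \left(-38\right) = -15 + - 9 \sqrt{-5} \left(-38\right) = -15 + - 9 i \sqrt{5} \left(-38\right) = -15 + 342 i \sqrt{5}$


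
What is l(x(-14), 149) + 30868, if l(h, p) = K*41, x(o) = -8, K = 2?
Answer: 30950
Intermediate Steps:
l(h, p) = 82 (l(h, p) = 2*41 = 82)
l(x(-14), 149) + 30868 = 82 + 30868 = 30950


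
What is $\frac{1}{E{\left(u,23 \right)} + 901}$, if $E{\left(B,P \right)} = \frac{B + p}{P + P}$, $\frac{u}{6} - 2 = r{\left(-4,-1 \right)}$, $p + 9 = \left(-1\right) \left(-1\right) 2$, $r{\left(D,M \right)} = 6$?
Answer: $\frac{46}{41487} \approx 0.0011088$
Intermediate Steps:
$p = -7$ ($p = -9 + \left(-1\right) \left(-1\right) 2 = -9 + 1 \cdot 2 = -9 + 2 = -7$)
$u = 48$ ($u = 12 + 6 \cdot 6 = 12 + 36 = 48$)
$E{\left(B,P \right)} = \frac{-7 + B}{2 P}$ ($E{\left(B,P \right)} = \frac{B - 7}{P + P} = \frac{-7 + B}{2 P}$)
$\frac{1}{E{\left(u,23 \right)} + 901} = \frac{1}{\frac{-7 + 48}{2 \cdot 23} + 901} = \frac{1}{\frac{1}{2} \cdot \frac{1}{23} \cdot 41 + 901} = \frac{1}{\frac{41}{46} + 901} = \frac{1}{\frac{41487}{46}} = \frac{46}{41487}$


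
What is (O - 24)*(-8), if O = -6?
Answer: 240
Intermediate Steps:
(O - 24)*(-8) = (-6 - 24)*(-8) = -30*(-8) = 240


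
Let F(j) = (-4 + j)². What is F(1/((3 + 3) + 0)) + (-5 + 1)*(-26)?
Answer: 4273/36 ≈ 118.69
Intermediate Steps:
F(1/((3 + 3) + 0)) + (-5 + 1)*(-26) = (-4 + 1/((3 + 3) + 0))² + (-5 + 1)*(-26) = (-4 + 1/(6 + 0))² - 4*(-26) = (-4 + 1/6)² + 104 = (-4 + ⅙)² + 104 = (-23/6)² + 104 = 529/36 + 104 = 4273/36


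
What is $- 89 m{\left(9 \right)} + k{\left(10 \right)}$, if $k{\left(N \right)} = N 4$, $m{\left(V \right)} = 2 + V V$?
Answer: $-7347$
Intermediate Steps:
$m{\left(V \right)} = 2 + V^{2}$
$k{\left(N \right)} = 4 N$
$- 89 m{\left(9 \right)} + k{\left(10 \right)} = - 89 \left(2 + 9^{2}\right) + 4 \cdot 10 = - 89 \left(2 + 81\right) + 40 = \left(-89\right) 83 + 40 = -7387 + 40 = -7347$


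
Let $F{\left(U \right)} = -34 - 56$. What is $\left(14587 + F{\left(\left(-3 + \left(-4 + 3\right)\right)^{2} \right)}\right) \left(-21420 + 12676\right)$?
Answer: $-126761768$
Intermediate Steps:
$F{\left(U \right)} = -90$ ($F{\left(U \right)} = -34 - 56 = -90$)
$\left(14587 + F{\left(\left(-3 + \left(-4 + 3\right)\right)^{2} \right)}\right) \left(-21420 + 12676\right) = \left(14587 - 90\right) \left(-21420 + 12676\right) = 14497 \left(-8744\right) = -126761768$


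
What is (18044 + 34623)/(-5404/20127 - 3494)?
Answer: -1060028709/70329142 ≈ -15.072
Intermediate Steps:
(18044 + 34623)/(-5404/20127 - 3494) = 52667/(-5404*1/20127 - 3494) = 52667/(-5404/20127 - 3494) = 52667/(-70329142/20127) = 52667*(-20127/70329142) = -1060028709/70329142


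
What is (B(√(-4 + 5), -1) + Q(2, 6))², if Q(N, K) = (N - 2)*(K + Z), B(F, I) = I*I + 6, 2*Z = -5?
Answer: 49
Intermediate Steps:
Z = -5/2 (Z = (½)*(-5) = -5/2 ≈ -2.5000)
B(F, I) = 6 + I² (B(F, I) = I² + 6 = 6 + I²)
Q(N, K) = (-2 + N)*(-5/2 + K) (Q(N, K) = (N - 2)*(K - 5/2) = (-2 + N)*(-5/2 + K))
(B(√(-4 + 5), -1) + Q(2, 6))² = ((6 + (-1)²) + (5 - 2*6 - 5/2*2 + 6*2))² = ((6 + 1) + (5 - 12 - 5 + 12))² = (7 + 0)² = 7² = 49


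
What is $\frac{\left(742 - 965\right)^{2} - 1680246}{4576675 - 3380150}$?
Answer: $- \frac{1630517}{1196525} \approx -1.3627$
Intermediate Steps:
$\frac{\left(742 - 965\right)^{2} - 1680246}{4576675 - 3380150} = \frac{\left(-223\right)^{2} - 1680246}{1196525} = \left(49729 - 1680246\right) \frac{1}{1196525} = \left(-1630517\right) \frac{1}{1196525} = - \frac{1630517}{1196525}$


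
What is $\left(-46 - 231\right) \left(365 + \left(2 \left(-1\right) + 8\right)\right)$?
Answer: $-102767$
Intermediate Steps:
$\left(-46 - 231\right) \left(365 + \left(2 \left(-1\right) + 8\right)\right) = \left(-46 - 231\right) \left(365 + \left(-2 + 8\right)\right) = - 277 \left(365 + 6\right) = \left(-277\right) 371 = -102767$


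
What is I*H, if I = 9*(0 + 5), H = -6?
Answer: -270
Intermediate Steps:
I = 45 (I = 9*5 = 45)
I*H = 45*(-6) = -270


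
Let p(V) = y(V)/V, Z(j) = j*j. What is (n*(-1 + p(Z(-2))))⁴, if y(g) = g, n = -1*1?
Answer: 0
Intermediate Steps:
n = -1
Z(j) = j²
p(V) = 1 (p(V) = V/V = 1)
(n*(-1 + p(Z(-2))))⁴ = (-(-1 + 1))⁴ = (-1*0)⁴ = 0⁴ = 0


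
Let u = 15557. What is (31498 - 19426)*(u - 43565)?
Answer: -338112576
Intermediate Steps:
(31498 - 19426)*(u - 43565) = (31498 - 19426)*(15557 - 43565) = 12072*(-28008) = -338112576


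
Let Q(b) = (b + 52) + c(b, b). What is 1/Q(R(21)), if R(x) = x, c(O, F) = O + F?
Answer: 1/115 ≈ 0.0086956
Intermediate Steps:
c(O, F) = F + O
Q(b) = 52 + 3*b (Q(b) = (b + 52) + (b + b) = (52 + b) + 2*b = 52 + 3*b)
1/Q(R(21)) = 1/(52 + 3*21) = 1/(52 + 63) = 1/115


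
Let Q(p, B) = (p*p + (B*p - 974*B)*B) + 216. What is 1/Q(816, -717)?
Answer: -1/80559990 ≈ -1.2413e-8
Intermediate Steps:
Q(p, B) = 216 + p**2 + B*(-974*B + B*p) (Q(p, B) = (p**2 + (-974*B + B*p)*B) + 216 = (p**2 + B*(-974*B + B*p)) + 216 = 216 + p**2 + B*(-974*B + B*p))
1/Q(816, -717) = 1/(216 + 816**2 - 974*(-717)**2 + 816*(-717)**2) = 1/(216 + 665856 - 974*514089 + 816*514089) = 1/(216 + 665856 - 500722686 + 419496624) = 1/(-80559990) = -1/80559990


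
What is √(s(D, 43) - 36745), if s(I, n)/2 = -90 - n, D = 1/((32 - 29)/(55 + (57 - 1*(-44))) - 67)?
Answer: 13*I*√219 ≈ 192.38*I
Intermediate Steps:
D = -52/3483 (D = 1/(3/(55 + (57 + 44)) - 67) = 1/(3/(55 + 101) - 67) = 1/(3/156 - 67) = 1/(3*(1/156) - 67) = 1/(1/52 - 67) = 1/(-3483/52) = -52/3483 ≈ -0.014930)
s(I, n) = -180 - 2*n (s(I, n) = 2*(-90 - n) = -180 - 2*n)
√(s(D, 43) - 36745) = √((-180 - 2*43) - 36745) = √((-180 - 86) - 36745) = √(-266 - 36745) = √(-37011) = 13*I*√219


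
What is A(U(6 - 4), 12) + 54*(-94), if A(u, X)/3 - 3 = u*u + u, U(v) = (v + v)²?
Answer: -4251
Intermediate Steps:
U(v) = 4*v² (U(v) = (2*v)² = 4*v²)
A(u, X) = 9 + 3*u + 3*u² (A(u, X) = 9 + 3*(u*u + u) = 9 + 3*(u² + u) = 9 + 3*(u + u²) = 9 + (3*u + 3*u²) = 9 + 3*u + 3*u²)
A(U(6 - 4), 12) + 54*(-94) = (9 + 3*(4*(6 - 4)²) + 3*(4*(6 - 4)²)²) + 54*(-94) = (9 + 3*(4*2²) + 3*(4*2²)²) - 5076 = (9 + 3*(4*4) + 3*(4*4)²) - 5076 = (9 + 3*16 + 3*16²) - 5076 = (9 + 48 + 3*256) - 5076 = (9 + 48 + 768) - 5076 = 825 - 5076 = -4251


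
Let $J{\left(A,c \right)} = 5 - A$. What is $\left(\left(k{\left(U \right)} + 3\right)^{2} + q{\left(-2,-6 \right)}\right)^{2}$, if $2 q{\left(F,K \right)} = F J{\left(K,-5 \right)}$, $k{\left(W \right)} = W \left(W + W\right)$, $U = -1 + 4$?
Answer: $184900$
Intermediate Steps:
$U = 3$
$k{\left(W \right)} = 2 W^{2}$ ($k{\left(W \right)} = W 2 W = 2 W^{2}$)
$q{\left(F,K \right)} = \frac{F \left(5 - K\right)}{2}$
$\left(\left(k{\left(U \right)} + 3\right)^{2} + q{\left(-2,-6 \right)}\right)^{2} = \left(\left(2 \cdot 3^{2} + 3\right)^{2} + \frac{1}{2} \left(-2\right) \left(5 - -6\right)\right)^{2} = \left(\left(2 \cdot 9 + 3\right)^{2} + \frac{1}{2} \left(-2\right) \left(5 + 6\right)\right)^{2} = \left(\left(18 + 3\right)^{2} + \frac{1}{2} \left(-2\right) 11\right)^{2} = \left(21^{2} - 11\right)^{2} = \left(441 - 11\right)^{2} = 430^{2} = 184900$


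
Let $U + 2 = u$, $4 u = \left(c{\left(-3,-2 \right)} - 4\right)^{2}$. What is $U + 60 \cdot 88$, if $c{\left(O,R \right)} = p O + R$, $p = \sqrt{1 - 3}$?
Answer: $\frac{10565}{2} + 9 i \sqrt{2} \approx 5282.5 + 12.728 i$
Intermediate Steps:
$p = i \sqrt{2}$ ($p = \sqrt{-2} = i \sqrt{2} \approx 1.4142 i$)
$c{\left(O,R \right)} = R + i O \sqrt{2}$ ($c{\left(O,R \right)} = i \sqrt{2} O + R = i O \sqrt{2} + R = R + i O \sqrt{2}$)
$u = \frac{\left(-6 - 3 i \sqrt{2}\right)^{2}}{4}$ ($u = \frac{\left(\left(-2 + i \left(-3\right) \sqrt{2}\right) - 4\right)^{2}}{4} = \frac{\left(\left(-2 - 3 i \sqrt{2}\right) - 4\right)^{2}}{4} = \frac{\left(-6 - 3 i \sqrt{2}\right)^{2}}{4} \approx 4.5 + 12.728 i$)
$U = \frac{5}{2} + 9 i \sqrt{2}$ ($U = -2 + \left(\frac{9}{2} + 9 i \sqrt{2}\right) = \frac{5}{2} + 9 i \sqrt{2} \approx 2.5 + 12.728 i$)
$U + 60 \cdot 88 = \left(\frac{5}{2} + 9 i \sqrt{2}\right) + 60 \cdot 88 = \left(\frac{5}{2} + 9 i \sqrt{2}\right) + 5280 = \frac{10565}{2} + 9 i \sqrt{2}$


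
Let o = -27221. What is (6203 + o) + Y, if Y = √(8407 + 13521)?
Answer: -21018 + 2*√5482 ≈ -20870.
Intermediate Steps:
Y = 2*√5482 (Y = √21928 = 2*√5482 ≈ 148.08)
(6203 + o) + Y = (6203 - 27221) + 2*√5482 = -21018 + 2*√5482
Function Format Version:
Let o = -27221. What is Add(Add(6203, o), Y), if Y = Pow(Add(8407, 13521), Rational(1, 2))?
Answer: Add(-21018, Mul(2, Pow(5482, Rational(1, 2)))) ≈ -20870.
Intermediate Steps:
Y = Mul(2, Pow(5482, Rational(1, 2))) (Y = Pow(21928, Rational(1, 2)) = Mul(2, Pow(5482, Rational(1, 2))) ≈ 148.08)
Add(Add(6203, o), Y) = Add(Add(6203, -27221), Mul(2, Pow(5482, Rational(1, 2)))) = Add(-21018, Mul(2, Pow(5482, Rational(1, 2))))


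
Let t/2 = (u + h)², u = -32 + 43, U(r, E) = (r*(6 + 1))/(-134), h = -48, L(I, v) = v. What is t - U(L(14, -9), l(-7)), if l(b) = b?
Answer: 366829/134 ≈ 2737.5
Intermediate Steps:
U(r, E) = -7*r/134 (U(r, E) = (r*7)*(-1/134) = (7*r)*(-1/134) = -7*r/134)
u = 11
t = 2738 (t = 2*(11 - 48)² = 2*(-37)² = 2*1369 = 2738)
t - U(L(14, -9), l(-7)) = 2738 - (-7)*(-9)/134 = 2738 - 1*63/134 = 2738 - 63/134 = 366829/134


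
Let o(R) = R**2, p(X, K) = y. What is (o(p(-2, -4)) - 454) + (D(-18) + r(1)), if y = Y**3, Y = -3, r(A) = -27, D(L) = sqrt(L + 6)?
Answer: 248 + 2*I*sqrt(3) ≈ 248.0 + 3.4641*I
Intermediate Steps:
D(L) = sqrt(6 + L)
y = -27 (y = (-3)**3 = -27)
p(X, K) = -27
(o(p(-2, -4)) - 454) + (D(-18) + r(1)) = ((-27)**2 - 454) + (sqrt(6 - 18) - 27) = (729 - 454) + (sqrt(-12) - 27) = 275 + (2*I*sqrt(3) - 27) = 275 + (-27 + 2*I*sqrt(3)) = 248 + 2*I*sqrt(3)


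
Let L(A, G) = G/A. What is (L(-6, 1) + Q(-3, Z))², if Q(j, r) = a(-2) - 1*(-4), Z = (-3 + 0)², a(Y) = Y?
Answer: 121/36 ≈ 3.3611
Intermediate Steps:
Z = 9 (Z = (-3)² = 9)
Q(j, r) = 2 (Q(j, r) = -2 - 1*(-4) = -2 + 4 = 2)
(L(-6, 1) + Q(-3, Z))² = (1/(-6) + 2)² = (1*(-⅙) + 2)² = (-⅙ + 2)² = (11/6)² = 121/36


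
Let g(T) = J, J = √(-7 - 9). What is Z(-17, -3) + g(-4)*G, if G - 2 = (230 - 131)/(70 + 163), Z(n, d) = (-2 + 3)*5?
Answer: 5 + 2260*I/233 ≈ 5.0 + 9.6996*I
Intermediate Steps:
Z(n, d) = 5 (Z(n, d) = 1*5 = 5)
G = 565/233 (G = 2 + (230 - 131)/(70 + 163) = 2 + 99/233 = 565/233 ≈ 2.4249)
J = 4*I (J = √(-16) = 4*I ≈ 4.0*I)
g(T) = 4*I
Z(-17, -3) + g(-4)*G = 5 + (4*I)*(565/233) = 5 + 2260*I/233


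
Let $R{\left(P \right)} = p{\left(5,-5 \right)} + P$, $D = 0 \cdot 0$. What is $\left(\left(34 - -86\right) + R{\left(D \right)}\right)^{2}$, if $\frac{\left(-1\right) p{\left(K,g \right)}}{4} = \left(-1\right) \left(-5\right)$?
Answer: $10000$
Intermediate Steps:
$D = 0$
$p{\left(K,g \right)} = -20$ ($p{\left(K,g \right)} = - 4 \left(\left(-1\right) \left(-5\right)\right) = \left(-4\right) 5 = -20$)
$R{\left(P \right)} = -20 + P$
$\left(\left(34 - -86\right) + R{\left(D \right)}\right)^{2} = \left(\left(34 - -86\right) + \left(-20 + 0\right)\right)^{2} = \left(\left(34 + 86\right) - 20\right)^{2} = \left(120 - 20\right)^{2} = 100^{2} = 10000$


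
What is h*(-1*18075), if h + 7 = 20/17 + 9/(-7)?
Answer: 15291450/119 ≈ 1.2850e+5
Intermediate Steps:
h = -846/119 (h = -7 + (20/17 + 9/(-7)) = -7 + (20*(1/17) + 9*(-⅐)) = -7 + (20/17 - 9/7) = -7 - 13/119 = -846/119 ≈ -7.1092)
h*(-1*18075) = -(-846)*18075/119 = -846/119*(-18075) = 15291450/119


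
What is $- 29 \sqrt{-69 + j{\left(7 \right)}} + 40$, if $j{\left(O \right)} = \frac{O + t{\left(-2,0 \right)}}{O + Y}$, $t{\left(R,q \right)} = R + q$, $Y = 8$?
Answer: $40 - \frac{29 i \sqrt{618}}{3} \approx 40.0 - 240.31 i$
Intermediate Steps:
$j{\left(O \right)} = \frac{-2 + O}{8 + O}$ ($j{\left(O \right)} = \frac{O + \left(-2 + 0\right)}{O + 8} = \frac{O - 2}{8 + O} = \frac{-2 + O}{8 + O}$)
$- 29 \sqrt{-69 + j{\left(7 \right)}} + 40 = - 29 \sqrt{-69 + \frac{-2 + 7}{8 + 7}} + 40 = - 29 \sqrt{-69 + \frac{1}{15} \cdot 5} + 40 = - 29 \sqrt{-69 + \frac{1}{3}} + 40 = - 29 \sqrt{- \frac{206}{3}} + 40 = - 29 \frac{i \sqrt{618}}{3} + 40 = - \frac{29 i \sqrt{618}}{3} + 40 = 40 - \frac{29 i \sqrt{618}}{3}$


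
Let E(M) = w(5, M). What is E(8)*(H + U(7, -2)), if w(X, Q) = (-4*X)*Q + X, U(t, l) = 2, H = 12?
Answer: -2170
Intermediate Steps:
w(X, Q) = X - 4*Q*X (w(X, Q) = -4*Q*X + X = X - 4*Q*X)
E(M) = 5 - 20*M (E(M) = 5*(1 - 4*M) = 5 - 20*M)
E(8)*(H + U(7, -2)) = (5 - 20*8)*(12 + 2) = (5 - 160)*14 = -155*14 = -2170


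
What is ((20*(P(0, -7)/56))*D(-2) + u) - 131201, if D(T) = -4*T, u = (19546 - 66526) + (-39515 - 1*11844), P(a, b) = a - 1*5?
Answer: -1606880/7 ≈ -2.2955e+5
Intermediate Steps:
P(a, b) = -5 + a (P(a, b) = a - 5 = -5 + a)
u = -98339 (u = -46980 + (-39515 - 11844) = -46980 - 51359 = -98339)
((20*(P(0, -7)/56))*D(-2) + u) - 131201 = ((20*((-5 + 0)/56))*(-4*(-2)) - 98339) - 131201 = ((20*(-5*1/56))*8 - 98339) - 131201 = ((20*(-5/56))*8 - 98339) - 131201 = (-25/14*8 - 98339) - 131201 = (-100/7 - 98339) - 131201 = -688473/7 - 131201 = -1606880/7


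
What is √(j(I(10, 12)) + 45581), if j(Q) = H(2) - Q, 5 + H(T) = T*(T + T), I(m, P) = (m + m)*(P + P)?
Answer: 4*√2819 ≈ 212.38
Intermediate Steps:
I(m, P) = 4*P*m (I(m, P) = (2*m)*(2*P) = 4*P*m)
H(T) = -5 + 2*T² (H(T) = -5 + T*(T + T) = -5 + T*(2*T) = -5 + 2*T²)
j(Q) = 3 - Q (j(Q) = (-5 + 2*2²) - Q = (-5 + 2*4) - Q = (-5 + 8) - Q = 3 - Q)
√(j(I(10, 12)) + 45581) = √((3 - 4*12*10) + 45581) = √((3 - 1*480) + 45581) = √((3 - 480) + 45581) = √(-477 + 45581) = √45104 = 4*√2819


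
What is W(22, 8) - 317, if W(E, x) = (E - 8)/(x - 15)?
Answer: -319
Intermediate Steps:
W(E, x) = (-8 + E)/(-15 + x)
W(22, 8) - 317 = (-8 + 22)/(-15 + 8) - 317 = 14/(-7) - 317 = -1/7*14 - 317 = -2 - 317 = -319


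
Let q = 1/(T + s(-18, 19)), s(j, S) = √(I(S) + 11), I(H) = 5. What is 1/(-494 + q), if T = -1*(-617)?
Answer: -621/306773 ≈ -0.0020243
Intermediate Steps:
T = 617
s(j, S) = 4 (s(j, S) = √(5 + 11) = √16 = 4)
q = 1/621 (q = 1/(617 + 4) = 1/621 ≈ 0.0016103)
1/(-494 + q) = 1/(-494 + 1/621) = 1/(-306773/621) = -621/306773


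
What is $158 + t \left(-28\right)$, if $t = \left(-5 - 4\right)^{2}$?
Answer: $-2110$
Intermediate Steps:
$t = 81$ ($t = \left(-9\right)^{2} = 81$)
$158 + t \left(-28\right) = 158 + 81 \left(-28\right) = 158 - 2268 = -2110$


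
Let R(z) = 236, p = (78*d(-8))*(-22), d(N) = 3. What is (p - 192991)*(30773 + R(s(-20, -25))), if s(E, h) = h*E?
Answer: -6144092251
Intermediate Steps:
s(E, h) = E*h
p = -5148 (p = (78*3)*(-22) = 234*(-22) = -5148)
(p - 192991)*(30773 + R(s(-20, -25))) = (-5148 - 192991)*(30773 + 236) = -198139*31009 = -6144092251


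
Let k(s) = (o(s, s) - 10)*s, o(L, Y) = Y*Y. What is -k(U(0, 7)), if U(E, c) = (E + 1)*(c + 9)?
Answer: -3936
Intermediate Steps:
o(L, Y) = Y²
U(E, c) = (1 + E)*(9 + c)
k(s) = s*(-10 + s²) (k(s) = (s² - 10)*s = (-10 + s²)*s = s*(-10 + s²))
-k(U(0, 7)) = -(9 + 7 + 9*0 + 0*7)*(-10 + (9 + 7 + 9*0 + 0*7)²) = -(9 + 7 + 0 + 0)*(-10 + (9 + 7 + 0 + 0)²) = -16*(-10 + 16²) = -16*(-10 + 256) = -16*246 = -1*3936 = -3936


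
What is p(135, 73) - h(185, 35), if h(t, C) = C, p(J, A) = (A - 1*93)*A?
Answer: -1495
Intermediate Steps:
p(J, A) = A*(-93 + A) (p(J, A) = (A - 93)*A = (-93 + A)*A = A*(-93 + A))
p(135, 73) - h(185, 35) = 73*(-93 + 73) - 1*35 = 73*(-20) - 35 = -1460 - 35 = -1495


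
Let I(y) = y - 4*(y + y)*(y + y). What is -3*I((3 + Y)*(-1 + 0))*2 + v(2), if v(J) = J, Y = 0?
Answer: 884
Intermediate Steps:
I(y) = y - 16*y**2 (I(y) = y - 4*2*y*2*y = y - 16*y**2)
-3*I((3 + Y)*(-1 + 0))*2 + v(2) = -3*((3 + 0)*(-1 + 0))*(1 - 16*(3 + 0)*(-1 + 0))*2 + 2 = -3*(3*(-1))*(1 - 48*(-1))*2 + 2 = -3*(-3*(1 - 16*(-3)))*2 + 2 = -3*(-3*(1 + 48))*2 + 2 = -3*(-3*49)*2 + 2 = -(-441)*2 + 2 = -3*(-294) + 2 = 882 + 2 = 884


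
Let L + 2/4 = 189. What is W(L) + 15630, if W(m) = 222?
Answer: 15852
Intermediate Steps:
L = 377/2 (L = -1/2 + 189 = 377/2 ≈ 188.50)
W(L) + 15630 = 222 + 15630 = 15852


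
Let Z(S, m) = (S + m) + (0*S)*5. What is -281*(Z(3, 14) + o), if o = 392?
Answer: -114929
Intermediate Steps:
Z(S, m) = S + m (Z(S, m) = (S + m) + 0*5 = (S + m) + 0 = S + m)
-281*(Z(3, 14) + o) = -281*((3 + 14) + 392) = -281*(17 + 392) = -281*409 = -114929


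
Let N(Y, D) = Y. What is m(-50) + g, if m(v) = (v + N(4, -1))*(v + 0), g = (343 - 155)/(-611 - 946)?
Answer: 3580912/1557 ≈ 2299.9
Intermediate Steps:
g = -188/1557 (g = 188/(-1557) = 188*(-1/1557) = -188/1557 ≈ -0.12075)
m(v) = v*(4 + v) (m(v) = (v + 4)*(v + 0) = (4 + v)*v = v*(4 + v))
m(-50) + g = -50*(4 - 50) - 188/1557 = -50*(-46) - 188/1557 = 2300 - 188/1557 = 3580912/1557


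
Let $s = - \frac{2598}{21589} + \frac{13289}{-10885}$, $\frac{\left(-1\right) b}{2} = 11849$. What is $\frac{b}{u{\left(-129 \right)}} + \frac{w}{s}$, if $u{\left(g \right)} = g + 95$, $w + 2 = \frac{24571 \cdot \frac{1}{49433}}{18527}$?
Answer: $\frac{201620823644678676192}{288651921119606141} \approx 698.49$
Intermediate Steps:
$b = -23698$ ($b = \left(-2\right) 11849 = -23698$)
$s = - \frac{315175451}{234996265}$ ($s = \left(-2598\right) \frac{1}{21589} + 13289 \left(- \frac{1}{10885}\right) = - \frac{2598}{21589} - \frac{13289}{10885} = - \frac{315175451}{234996265} \approx -1.3412$)
$w = - \frac{1831665811}{915845191}$ ($w = -2 + \frac{24571 \cdot \frac{1}{49433}}{18527} = -2 + 24571 \cdot \frac{1}{49433} \cdot \frac{1}{18527} = -2 + \frac{24571}{49433} \cdot \frac{1}{18527} = -2 + \frac{24571}{915845191} = - \frac{1831665811}{915845191} \approx -2.0$)
$u{\left(g \right)} = 95 + g$
$\frac{b}{u{\left(-129 \right)}} + \frac{w}{s} = - \frac{23698}{95 - 129} - \frac{1831665811}{915845191 \left(- \frac{315175451}{234996265}\right)} = - \frac{23698}{-34} - - \frac{430434624313195915}{288651921119606141} = \left(-23698\right) \left(- \frac{1}{34}\right) + \frac{430434624313195915}{288651921119606141} = 697 + \frac{430434624313195915}{288651921119606141} = \frac{201620823644678676192}{288651921119606141}$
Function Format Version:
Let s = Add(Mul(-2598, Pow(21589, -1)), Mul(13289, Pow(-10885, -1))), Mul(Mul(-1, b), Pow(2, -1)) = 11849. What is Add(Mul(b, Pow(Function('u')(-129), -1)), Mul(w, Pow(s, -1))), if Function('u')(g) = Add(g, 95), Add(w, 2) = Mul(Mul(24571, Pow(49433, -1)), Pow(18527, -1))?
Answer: Rational(201620823644678676192, 288651921119606141) ≈ 698.49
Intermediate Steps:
b = -23698 (b = Mul(-2, 11849) = -23698)
s = Rational(-315175451, 234996265) (s = Add(Mul(-2598, Rational(1, 21589)), Mul(13289, Rational(-1, 10885))) = Add(Rational(-2598, 21589), Rational(-13289, 10885)) = Rational(-315175451, 234996265) ≈ -1.3412)
w = Rational(-1831665811, 915845191) (w = Add(-2, Mul(Mul(24571, Pow(49433, -1)), Pow(18527, -1))) = Add(-2, Mul(Mul(24571, Rational(1, 49433)), Rational(1, 18527))) = Add(-2, Mul(Rational(24571, 49433), Rational(1, 18527))) = Add(-2, Rational(24571, 915845191)) = Rational(-1831665811, 915845191) ≈ -2.0000)
Function('u')(g) = Add(95, g)
Add(Mul(b, Pow(Function('u')(-129), -1)), Mul(w, Pow(s, -1))) = Add(Mul(-23698, Pow(Add(95, -129), -1)), Mul(Rational(-1831665811, 915845191), Pow(Rational(-315175451, 234996265), -1))) = Add(Mul(-23698, Pow(-34, -1)), Mul(Rational(-1831665811, 915845191), Rational(-234996265, 315175451))) = Add(Mul(-23698, Rational(-1, 34)), Rational(430434624313195915, 288651921119606141)) = Add(697, Rational(430434624313195915, 288651921119606141)) = Rational(201620823644678676192, 288651921119606141)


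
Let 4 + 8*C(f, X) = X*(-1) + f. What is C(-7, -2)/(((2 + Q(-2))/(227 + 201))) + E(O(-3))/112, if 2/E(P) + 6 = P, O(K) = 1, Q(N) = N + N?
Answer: 67409/280 ≈ 240.75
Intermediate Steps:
Q(N) = 2*N
C(f, X) = -½ - X/8 + f/8 (C(f, X) = -½ + (X*(-1) + f)/8 = -½ + (-X + f)/8 = -½ + (f - X)/8 = -½ + (-X/8 + f/8) = -½ - X/8 + f/8)
E(P) = 2/(-6 + P)
C(-7, -2)/(((2 + Q(-2))/(227 + 201))) + E(O(-3))/112 = (-½ - ⅛*(-2) + (⅛)*(-7))/(((2 + 2*(-2))/(227 + 201))) + (2/(-6 + 1))/112 = (-½ + ¼ - 7/8)/(((2 - 4)/428)) + (2/(-5))*(1/112) = -9/(8*((-2*1/428))) + (2*(-⅕))*(1/112) = -9/(8*(-1/214)) - ⅖*1/112 = -9/8*(-214) - 1/280 = 963/4 - 1/280 = 67409/280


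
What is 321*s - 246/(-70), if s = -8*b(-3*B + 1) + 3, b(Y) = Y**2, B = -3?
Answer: -8954172/35 ≈ -2.5583e+5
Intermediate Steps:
s = -797 (s = -8*(-3*(-3) + 1)**2 + 3 = -8*(9 + 1)**2 + 3 = -8*10**2 + 3 = -8*100 + 3 = -800 + 3 = -797)
321*s - 246/(-70) = 321*(-797) - 246/(-70) = -255837 - 246*(-1/70) = -255837 + 123/35 = -8954172/35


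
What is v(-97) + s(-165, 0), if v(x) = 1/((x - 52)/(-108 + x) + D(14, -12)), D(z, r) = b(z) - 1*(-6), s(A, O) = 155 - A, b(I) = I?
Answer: 1359885/4249 ≈ 320.05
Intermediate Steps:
D(z, r) = 6 + z (D(z, r) = z - 1*(-6) = z + 6 = 6 + z)
v(x) = 1/(20 + (-52 + x)/(-108 + x)) (v(x) = 1/((x - 52)/(-108 + x) + (6 + 14)) = 1/((-52 + x)/(-108 + x) + 20) = 1/(20 + (-52 + x)/(-108 + x)))
v(-97) + s(-165, 0) = (108 - 1*(-97))/(7*(316 - 3*(-97))) + (155 - 1*(-165)) = (108 + 97)/(7*(316 + 291)) + (155 + 165) = (⅐)*205/607 + 320 = (⅐)*(1/607)*205 + 320 = 205/4249 + 320 = 1359885/4249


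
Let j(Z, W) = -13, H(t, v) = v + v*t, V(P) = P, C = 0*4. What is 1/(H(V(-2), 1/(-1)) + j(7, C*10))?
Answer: -1/12 ≈ -0.083333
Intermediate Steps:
C = 0
H(t, v) = v + t*v
1/(H(V(-2), 1/(-1)) + j(7, C*10)) = 1/((1 - 2)/(-1) - 13) = 1/(-1*(-1) - 13) = 1/(1 - 13) = 1/(-12) = -1/12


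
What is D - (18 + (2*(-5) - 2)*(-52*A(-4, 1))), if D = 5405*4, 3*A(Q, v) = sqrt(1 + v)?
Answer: 21602 - 208*sqrt(2) ≈ 21308.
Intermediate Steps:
A(Q, v) = sqrt(1 + v)/3
D = 21620
D - (18 + (2*(-5) - 2)*(-52*A(-4, 1))) = 21620 - (18 + (2*(-5) - 2)*(-52*sqrt(1 + 1)/3)) = 21620 - (18 + (-10 - 2)*(-52*sqrt(2)/3)) = 21620 - (18 - (-208)*sqrt(2)) = 21620 - (18 + 208*sqrt(2)) = 21620 + (-18 - 208*sqrt(2)) = 21602 - 208*sqrt(2)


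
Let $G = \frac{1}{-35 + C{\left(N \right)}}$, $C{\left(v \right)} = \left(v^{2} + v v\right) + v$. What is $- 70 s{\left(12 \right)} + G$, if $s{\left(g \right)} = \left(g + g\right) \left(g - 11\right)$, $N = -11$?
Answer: $- \frac{329279}{196} \approx -1680.0$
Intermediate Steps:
$s{\left(g \right)} = 2 g \left(-11 + g\right)$
$C{\left(v \right)} = v + 2 v^{2}$ ($C{\left(v \right)} = \left(v^{2} + v^{2}\right) + v = 2 v^{2} + v = v + 2 v^{2}$)
$G = \frac{1}{196}$ ($G = \frac{1}{-35 - 11 \left(1 + 2 \left(-11\right)\right)} = \frac{1}{-35 - 11 \left(1 - 22\right)} = \frac{1}{-35 - -231} = \frac{1}{-35 + 231} = \frac{1}{196} \approx 0.005102$)
$- 70 s{\left(12 \right)} + G = - 70 \cdot 2 \cdot 12 \left(-11 + 12\right) + \frac{1}{196} = - 70 \cdot 2 \cdot 12 \cdot 1 + \frac{1}{196} = \left(-70\right) 24 + \frac{1}{196} = -1680 + \frac{1}{196} = - \frac{329279}{196}$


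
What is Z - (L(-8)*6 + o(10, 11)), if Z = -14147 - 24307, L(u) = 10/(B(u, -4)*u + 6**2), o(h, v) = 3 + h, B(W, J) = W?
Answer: -192338/5 ≈ -38468.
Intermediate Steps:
L(u) = 10/(36 + u**2) (L(u) = 10/(u*u + 6**2) = 10/(u**2 + 36) = 10/(36 + u**2))
Z = -38454
Z - (L(-8)*6 + o(10, 11)) = -38454 - ((10/(36 + (-8)**2))*6 + (3 + 10)) = -38454 - ((10/(36 + 64))*6 + 13) = -38454 - ((10/100)*6 + 13) = -38454 - ((10*(1/100))*6 + 13) = -38454 - ((1/10)*6 + 13) = -38454 - (3/5 + 13) = -38454 - 1*68/5 = -38454 - 68/5 = -192338/5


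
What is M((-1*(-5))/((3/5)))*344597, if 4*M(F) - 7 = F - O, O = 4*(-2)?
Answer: 12060895/6 ≈ 2.0102e+6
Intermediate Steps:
O = -8
M(F) = 15/4 + F/4 (M(F) = 7/4 + (F - 1*(-8))/4 = 7/4 + (F + 8)/4 = 7/4 + (8 + F)/4 = 7/4 + (2 + F/4) = 15/4 + F/4)
M((-1*(-5))/((3/5)))*344597 = (15/4 + ((-1*(-5))/((3/5)))/4)*344597 = (15/4 + (5/((3*(⅕))))/4)*344597 = (15/4 + (5/(⅗))/4)*344597 = (15/4 + (5*(5/3))/4)*344597 = (15/4 + (¼)*(25/3))*344597 = (15/4 + 25/12)*344597 = (35/6)*344597 = 12060895/6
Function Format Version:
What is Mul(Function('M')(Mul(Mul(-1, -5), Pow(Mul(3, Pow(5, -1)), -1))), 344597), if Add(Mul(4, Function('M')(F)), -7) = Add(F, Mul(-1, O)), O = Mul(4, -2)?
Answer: Rational(12060895, 6) ≈ 2.0102e+6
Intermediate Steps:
O = -8
Function('M')(F) = Add(Rational(15, 4), Mul(Rational(1, 4), F)) (Function('M')(F) = Add(Rational(7, 4), Mul(Rational(1, 4), Add(F, Mul(-1, -8)))) = Add(Rational(7, 4), Mul(Rational(1, 4), Add(F, 8))) = Add(Rational(7, 4), Mul(Rational(1, 4), Add(8, F))) = Add(Rational(7, 4), Add(2, Mul(Rational(1, 4), F))) = Add(Rational(15, 4), Mul(Rational(1, 4), F)))
Mul(Function('M')(Mul(Mul(-1, -5), Pow(Mul(3, Pow(5, -1)), -1))), 344597) = Mul(Add(Rational(15, 4), Mul(Rational(1, 4), Mul(Mul(-1, -5), Pow(Mul(3, Pow(5, -1)), -1)))), 344597) = Mul(Add(Rational(15, 4), Mul(Rational(1, 4), Mul(5, Pow(Mul(3, Rational(1, 5)), -1)))), 344597) = Mul(Add(Rational(15, 4), Mul(Rational(1, 4), Mul(5, Pow(Rational(3, 5), -1)))), 344597) = Mul(Add(Rational(15, 4), Mul(Rational(1, 4), Mul(5, Rational(5, 3)))), 344597) = Mul(Add(Rational(15, 4), Mul(Rational(1, 4), Rational(25, 3))), 344597) = Mul(Add(Rational(15, 4), Rational(25, 12)), 344597) = Mul(Rational(35, 6), 344597) = Rational(12060895, 6)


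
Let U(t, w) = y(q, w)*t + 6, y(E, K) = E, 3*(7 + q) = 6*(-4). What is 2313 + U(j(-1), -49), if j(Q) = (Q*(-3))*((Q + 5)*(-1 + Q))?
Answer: 2679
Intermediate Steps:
q = -15 (q = -7 + (6*(-4))/3 = -7 + (⅓)*(-24) = -7 - 8 = -15)
j(Q) = -3*Q*(-1 + Q)*(5 + Q) (j(Q) = (-3*Q)*((5 + Q)*(-1 + Q)) = (-3*Q)*((-1 + Q)*(5 + Q)) = -3*Q*(-1 + Q)*(5 + Q))
U(t, w) = 6 - 15*t (U(t, w) = -15*t + 6 = 6 - 15*t)
2313 + U(j(-1), -49) = 2313 + (6 - 45*(-1)*(5 - 1*(-1)² - 4*(-1))) = 2313 + (6 - 45*(-1)*(5 - 1*1 + 4)) = 2313 + (6 - 45*(-1)*(5 - 1 + 4)) = 2313 + (6 - 45*(-1)*8) = 2313 + (6 - 15*(-24)) = 2313 + (6 + 360) = 2313 + 366 = 2679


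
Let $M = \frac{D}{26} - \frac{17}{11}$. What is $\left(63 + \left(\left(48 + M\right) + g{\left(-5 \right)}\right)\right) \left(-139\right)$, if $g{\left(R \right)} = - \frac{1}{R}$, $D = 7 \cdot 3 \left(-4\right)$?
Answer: $- \frac{10576927}{715} \approx -14793.0$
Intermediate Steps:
$D = -84$ ($D = 7 \left(-12\right) = -84$)
$M = - \frac{683}{143}$ ($M = - \frac{84}{26} - \frac{17}{11} = \left(-84\right) \frac{1}{26} - \frac{17}{11} = - \frac{42}{13} - \frac{17}{11} = - \frac{683}{143} \approx -4.7762$)
$\left(63 + \left(\left(48 + M\right) + g{\left(-5 \right)}\right)\right) \left(-139\right) = \left(63 + \left(\left(48 - \frac{683}{143}\right) - \frac{1}{-5}\right)\right) \left(-139\right) = \left(63 + \left(\frac{6181}{143} - - \frac{1}{5}\right)\right) \left(-139\right) = \left(63 + \left(\frac{6181}{143} + \frac{1}{5}\right)\right) \left(-139\right) = \left(63 + \frac{31048}{715}\right) \left(-139\right) = \frac{76093}{715} \left(-139\right) = - \frac{10576927}{715}$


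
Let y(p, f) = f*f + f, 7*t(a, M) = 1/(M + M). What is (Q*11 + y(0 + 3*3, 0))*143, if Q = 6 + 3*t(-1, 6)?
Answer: 265837/28 ≈ 9494.2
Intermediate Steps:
t(a, M) = 1/(14*M) (t(a, M) = 1/(7*(M + M)) = 1/(7*((2*M))) = (1/(2*M))/7 = 1/(14*M))
Q = 169/28 (Q = 6 + 3*((1/14)/6) = 6 + 3*((1/14)*(⅙)) = 6 + 3*(1/84) = 6 + 1/28 = 169/28 ≈ 6.0357)
y(p, f) = f + f² (y(p, f) = f² + f = f + f²)
(Q*11 + y(0 + 3*3, 0))*143 = ((169/28)*11 + 0*(1 + 0))*143 = (1859/28 + 0*1)*143 = (1859/28 + 0)*143 = (1859/28)*143 = 265837/28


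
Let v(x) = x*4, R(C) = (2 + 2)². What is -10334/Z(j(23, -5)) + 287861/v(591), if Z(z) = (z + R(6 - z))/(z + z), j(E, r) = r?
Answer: 247462231/26004 ≈ 9516.3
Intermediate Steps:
R(C) = 16 (R(C) = 4² = 16)
Z(z) = (16 + z)/(2*z) (Z(z) = (z + 16)/(z + z) = (16 + z)/((2*z)) = (16 + z)*(1/(2*z)) = (16 + z)/(2*z))
v(x) = 4*x
-10334/Z(j(23, -5)) + 287861/v(591) = -10334*(-10/(16 - 5)) + 287861/((4*591)) = -10334/((½)*(-⅕)*11) + 287861/2364 = -10334/(-11/10) + 287861*(1/2364) = -10334*(-10/11) + 287861/2364 = 103340/11 + 287861/2364 = 247462231/26004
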